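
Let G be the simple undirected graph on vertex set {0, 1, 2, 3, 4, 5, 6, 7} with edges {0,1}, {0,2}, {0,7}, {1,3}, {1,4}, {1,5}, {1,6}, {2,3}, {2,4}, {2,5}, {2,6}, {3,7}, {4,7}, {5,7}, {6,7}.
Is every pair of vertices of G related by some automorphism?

No

Automorphisms preserve degree, but G has vertices of degree 3 and vertices of degree 5; no automorphism maps one to the other, so G is not vertex-transitive.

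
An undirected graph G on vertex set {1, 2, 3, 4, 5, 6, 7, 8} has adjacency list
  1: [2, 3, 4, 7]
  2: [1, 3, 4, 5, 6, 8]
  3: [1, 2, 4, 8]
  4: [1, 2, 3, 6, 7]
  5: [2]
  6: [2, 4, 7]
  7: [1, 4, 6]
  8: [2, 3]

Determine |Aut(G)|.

1

Degrees alone do not determine every vertex (e.g. 1 and 3 both have degree 4), but their neighbour-degree multisets differ: N(1) has degrees [3, 4, 5, 6] while N(3) has degrees [2, 4, 5, 6]. Repeating this refinement separates all vertices, so the only automorphism is the identity.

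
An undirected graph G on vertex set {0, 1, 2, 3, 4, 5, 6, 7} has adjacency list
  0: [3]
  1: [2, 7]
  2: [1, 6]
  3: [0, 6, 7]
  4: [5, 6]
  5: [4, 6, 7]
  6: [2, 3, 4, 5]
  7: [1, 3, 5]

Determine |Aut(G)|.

Degrees alone do not determine every vertex (e.g. 1 and 2 both have degree 2), but their neighbour-degree multisets differ: N(1) has degrees [2, 3] while N(2) has degrees [2, 4]. Repeating this refinement separates all vertices, so the only automorphism is the identity.

1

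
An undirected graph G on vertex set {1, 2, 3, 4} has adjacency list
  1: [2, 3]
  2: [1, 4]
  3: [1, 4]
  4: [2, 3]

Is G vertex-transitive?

G is 2-regular and bipartite on 2^2 = 4 vertices with girth 4; it is the hypercube graph Q_2. The symmetry group of the 2-cube is the hyperoctahedral group B_2 = Z_2 ≀ S_2, of order 2^2·2! = 8. This group acts transitively on the 4 vertices.

Yes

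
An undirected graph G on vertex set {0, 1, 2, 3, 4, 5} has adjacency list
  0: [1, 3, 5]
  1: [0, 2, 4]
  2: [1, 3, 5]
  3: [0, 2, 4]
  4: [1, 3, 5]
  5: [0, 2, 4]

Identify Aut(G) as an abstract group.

G is 3-regular and bipartite with parts {1, 3, 5} and {0, 2, 4} (each part is independent and every cross-pair is an edge), so G = K_{3,3}. Aut(K_{3,3}) is the wreath product S_3 ≀ Z_2: permute within each part, then optionally swap the parts; |Aut| = 2·(3!)² = 72.

(S_3 × S_3) ⋊ Z_2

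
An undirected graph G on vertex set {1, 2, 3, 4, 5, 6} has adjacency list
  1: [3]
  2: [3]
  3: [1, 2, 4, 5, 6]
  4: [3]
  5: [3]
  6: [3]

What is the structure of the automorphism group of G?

the symmetric group on 5 letters

Vertex 3 has degree 5 and every other vertex has degree 1, so G is the star K_{1,5} with centre 3. Any automorphism fixes the centre and permutes the 5 leaves freely, so Aut(G) ≅ S_5 of order 5! = 120.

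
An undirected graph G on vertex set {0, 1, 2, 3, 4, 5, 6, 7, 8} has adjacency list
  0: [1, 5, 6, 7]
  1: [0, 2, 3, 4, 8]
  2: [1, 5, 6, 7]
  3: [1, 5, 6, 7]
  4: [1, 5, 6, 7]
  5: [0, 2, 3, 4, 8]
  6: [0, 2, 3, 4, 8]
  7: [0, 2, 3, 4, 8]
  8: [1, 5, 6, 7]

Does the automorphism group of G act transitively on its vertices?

No

Automorphisms preserve degree, but G has vertices of degree 4 and vertices of degree 5; no automorphism maps one to the other, so G is not vertex-transitive.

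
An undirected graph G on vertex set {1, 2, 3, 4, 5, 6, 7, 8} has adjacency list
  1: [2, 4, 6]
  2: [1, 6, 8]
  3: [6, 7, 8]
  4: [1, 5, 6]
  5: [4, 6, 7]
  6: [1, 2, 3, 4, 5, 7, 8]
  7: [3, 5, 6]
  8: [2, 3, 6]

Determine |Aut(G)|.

14

Vertex 6 is the unique vertex of degree 7; the remaining 7 vertices each have degree 3 and induce a cycle, so G is the wheel on 8 vertices with hub 6. Every automorphism fixes the hub and acts on the rim 7-cycle, so Aut(G) ≅ Aut(C_7) = D_7 of order 14.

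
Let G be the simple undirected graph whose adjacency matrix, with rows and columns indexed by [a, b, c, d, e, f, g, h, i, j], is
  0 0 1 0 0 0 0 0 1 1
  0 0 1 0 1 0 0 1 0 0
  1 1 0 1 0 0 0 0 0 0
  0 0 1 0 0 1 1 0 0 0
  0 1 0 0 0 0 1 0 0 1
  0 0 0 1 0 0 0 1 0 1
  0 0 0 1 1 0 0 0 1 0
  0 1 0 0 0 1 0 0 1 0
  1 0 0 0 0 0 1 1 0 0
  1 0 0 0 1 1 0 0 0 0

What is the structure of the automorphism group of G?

the symmetric group S_5

G is 3-regular on 10 vertices with no triangles and no 4-cycles (girth 5): this is the Petersen graph. Viewing the Petersen graph as the Kneser graph K(5,2) — vertices are 2-subsets of {1,…,5}, edges join disjoint pairs — its automorphisms are exactly the permutations of the 5-element set, so Aut ≅ S_5 of order 120.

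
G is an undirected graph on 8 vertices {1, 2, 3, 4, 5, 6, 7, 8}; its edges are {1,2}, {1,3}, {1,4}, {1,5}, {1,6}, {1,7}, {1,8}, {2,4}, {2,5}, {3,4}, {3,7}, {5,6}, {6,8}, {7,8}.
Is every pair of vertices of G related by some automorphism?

Vertex 1 is the only vertex of degree 7, so every automorphism fixes it; G is not vertex-transitive.

No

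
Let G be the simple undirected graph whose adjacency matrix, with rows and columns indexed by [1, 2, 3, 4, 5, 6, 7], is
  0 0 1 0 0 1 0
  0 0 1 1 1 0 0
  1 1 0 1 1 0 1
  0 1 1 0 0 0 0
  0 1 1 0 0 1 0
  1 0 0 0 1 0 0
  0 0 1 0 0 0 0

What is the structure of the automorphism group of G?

The degree sequence is [2, 3, 5, 2, 3, 2, 1]. Checking the degree-preserving permutations of the vertex set shows that none except the identity preserves every edge, so Aut(G) is trivial.

1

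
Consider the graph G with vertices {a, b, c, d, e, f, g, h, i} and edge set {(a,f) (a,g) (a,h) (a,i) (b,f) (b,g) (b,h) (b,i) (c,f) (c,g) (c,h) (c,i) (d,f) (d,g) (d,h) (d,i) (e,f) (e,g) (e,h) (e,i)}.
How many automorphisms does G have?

The vertices split by degree into {f, g, h, i} (degree 5) and {a, b, c, d, e} (degree 4); every edge runs between the two parts, so G is the complete bipartite graph K_{4,5}. Automorphisms preserve the bipartition setwise (since the parts differ in size) and act as S_4 × S_5 within it; |Aut| = 2880.

2880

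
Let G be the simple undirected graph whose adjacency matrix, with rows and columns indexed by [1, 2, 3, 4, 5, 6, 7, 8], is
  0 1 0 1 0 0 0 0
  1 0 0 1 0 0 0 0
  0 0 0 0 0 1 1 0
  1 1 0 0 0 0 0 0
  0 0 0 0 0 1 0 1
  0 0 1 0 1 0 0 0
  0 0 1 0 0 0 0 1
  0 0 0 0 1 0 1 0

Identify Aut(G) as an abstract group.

G has two connected components, {3, 5, 6, 7, 8} and {1, 2, 4}; each is 2-regular, so G = C_5 ⊔ C_3. No automorphism exchanges components of different sizes, hence Aut(G) is the direct product D_3 × D_5, order 60.

D_3 × D_5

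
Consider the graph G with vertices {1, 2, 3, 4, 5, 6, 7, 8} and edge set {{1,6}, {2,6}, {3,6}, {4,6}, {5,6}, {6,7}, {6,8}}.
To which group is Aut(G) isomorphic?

S_7

Vertex 6 has degree 7 and every other vertex has degree 1, so G is the star K_{1,7} with centre 6. The 7 leaves are pairwise interchangeable while the centre is fixed, giving Aut(G) = S_7.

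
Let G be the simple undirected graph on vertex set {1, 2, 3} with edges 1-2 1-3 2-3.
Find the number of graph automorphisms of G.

6

Every vertex has degree 2, so G is the complete graph K_3. Every bijection on the vertex set is an automorphism of K_3; hence Aut(K_3) ≅ S_3, order 6.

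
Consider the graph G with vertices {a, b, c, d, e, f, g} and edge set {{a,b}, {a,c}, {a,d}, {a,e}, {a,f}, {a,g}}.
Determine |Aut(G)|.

Vertex a has degree 6 and every other vertex has degree 1, so G is the star K_{1,6} with centre a. Any automorphism fixes the centre and permutes the 6 leaves freely, so Aut(G) ≅ S_6 of order 6! = 720.

720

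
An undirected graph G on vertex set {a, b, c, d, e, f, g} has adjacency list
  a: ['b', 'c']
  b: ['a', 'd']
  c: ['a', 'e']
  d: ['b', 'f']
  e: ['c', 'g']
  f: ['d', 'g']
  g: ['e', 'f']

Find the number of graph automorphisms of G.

G is 2-regular and connected on 7 vertices, i.e. the cycle C_7. The automorphisms of the 7-cycle are exactly the symmetries of a regular 7-gon: the dihedral group D_7, |D_7| = 14.

14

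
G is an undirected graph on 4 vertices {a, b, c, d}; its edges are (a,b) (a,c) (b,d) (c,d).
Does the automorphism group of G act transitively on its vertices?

G is 2-regular and bipartite on 2^2 = 4 vertices with girth 4; it is the hypercube graph Q_2. The symmetry group of the 2-cube is the hyperoctahedral group B_2 = Z_2 ≀ S_2, of order 2^2·2! = 8. Under this action every vertex can be carried to every other, so G is vertex-transitive.

Yes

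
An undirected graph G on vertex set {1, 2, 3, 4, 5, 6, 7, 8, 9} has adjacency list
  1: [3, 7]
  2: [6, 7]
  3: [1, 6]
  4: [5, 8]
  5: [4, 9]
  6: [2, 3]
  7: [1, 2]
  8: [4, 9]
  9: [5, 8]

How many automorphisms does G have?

80

G has two connected components, {1, 2, 3, 6, 7} and {4, 5, 8, 9}; each is 2-regular, so G = C_5 ⊔ C_4. No automorphism exchanges components of different sizes, hence Aut(G) is the direct product D_5 × D_4, order 80.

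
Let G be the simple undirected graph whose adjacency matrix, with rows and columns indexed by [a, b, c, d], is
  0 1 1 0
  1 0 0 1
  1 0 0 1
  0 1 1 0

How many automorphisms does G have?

8

G is 2-regular and bipartite on 2^2 = 4 vertices with girth 4; it is the hypercube graph Q_2. Aut(Q_2) consists of the signed permutations of the 2 coordinate axes: 2! permutations times 2^2 sign flips, so |Aut| = 2^2·2! = 8.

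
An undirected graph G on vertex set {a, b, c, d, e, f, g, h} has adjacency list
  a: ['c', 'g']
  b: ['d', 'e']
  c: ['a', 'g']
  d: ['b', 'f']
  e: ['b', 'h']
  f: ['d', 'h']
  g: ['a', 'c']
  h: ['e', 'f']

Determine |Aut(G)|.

60

G has two connected components, {b, d, e, f, h} and {a, c, g}; each is 2-regular, so G = C_5 ⊔ C_3. The components are non-isomorphic (different sizes), so Aut(G) = Aut(C_5) × Aut(C_3) = D_5 × D_3 of order 10·6 = 60.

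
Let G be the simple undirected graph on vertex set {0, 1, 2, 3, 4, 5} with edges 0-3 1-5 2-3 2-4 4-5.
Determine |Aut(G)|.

The degree sequence is [1, 1, 2, 2, 2, 2]; the two degree-1 vertices 0 and 1 are the ends of a path, so G = P_6. The only nontrivial automorphism of a path is the end-to-end reflection, so Aut(G) ≅ Z_2.

2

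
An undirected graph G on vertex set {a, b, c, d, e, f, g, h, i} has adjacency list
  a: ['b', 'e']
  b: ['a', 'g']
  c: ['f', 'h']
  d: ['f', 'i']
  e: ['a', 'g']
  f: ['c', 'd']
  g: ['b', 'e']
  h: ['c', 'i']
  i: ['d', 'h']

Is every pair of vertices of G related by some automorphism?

G has two connected components, {c, d, f, h, i} and {a, b, e, g}; each is 2-regular, so G = C_5 ⊔ C_4. The orbit of a under Aut(G) is {a, b, e, g}, which does not contain c, so G is not vertex-transitive.

No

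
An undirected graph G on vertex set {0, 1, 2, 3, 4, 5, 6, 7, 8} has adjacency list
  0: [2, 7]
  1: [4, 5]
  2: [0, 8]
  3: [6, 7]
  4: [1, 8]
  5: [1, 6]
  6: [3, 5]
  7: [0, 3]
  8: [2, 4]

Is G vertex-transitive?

Yes

G is 2-regular and connected on 9 vertices, i.e. the cycle C_9. The automorphisms of the 9-cycle are exactly the symmetries of a regular 9-gon: the dihedral group D_9, |D_9| = 18. This group acts transitively on the 9 vertices.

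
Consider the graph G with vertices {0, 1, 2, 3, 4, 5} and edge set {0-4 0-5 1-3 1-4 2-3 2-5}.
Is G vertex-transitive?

G is 2-regular and connected on 6 vertices, i.e. the cycle C_6. C_6 has 6 rotations and 6 reflections, so Aut(C_6) ≅ D_6 of order 12. Under this action every vertex can be carried to every other, so G is vertex-transitive.

Yes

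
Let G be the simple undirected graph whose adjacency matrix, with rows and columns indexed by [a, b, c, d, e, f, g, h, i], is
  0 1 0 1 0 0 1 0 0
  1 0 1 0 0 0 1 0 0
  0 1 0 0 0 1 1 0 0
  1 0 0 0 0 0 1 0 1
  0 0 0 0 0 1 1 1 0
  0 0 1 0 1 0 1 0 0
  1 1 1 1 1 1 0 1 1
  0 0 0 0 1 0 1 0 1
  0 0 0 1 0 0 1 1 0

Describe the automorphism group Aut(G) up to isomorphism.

Vertex g is the unique vertex of degree 8; the remaining 8 vertices each have degree 3 and induce a cycle, so G is the wheel on 9 vertices with hub g. Every automorphism fixes the hub and acts on the rim 8-cycle, so Aut(G) ≅ Aut(C_8) = D_8 of order 16.

the dihedral group of order 16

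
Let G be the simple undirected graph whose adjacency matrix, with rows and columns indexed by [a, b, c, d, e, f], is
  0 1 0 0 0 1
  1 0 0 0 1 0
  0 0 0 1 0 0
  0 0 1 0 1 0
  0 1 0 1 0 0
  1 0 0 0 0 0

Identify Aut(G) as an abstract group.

The degree sequence is [2, 2, 1, 2, 2, 1]; the two degree-1 vertices c and f are the ends of a path, so G = P_6. A path has exactly one nontrivial symmetry — reversal — giving Aut(G) of order 2.

the cyclic group of order 2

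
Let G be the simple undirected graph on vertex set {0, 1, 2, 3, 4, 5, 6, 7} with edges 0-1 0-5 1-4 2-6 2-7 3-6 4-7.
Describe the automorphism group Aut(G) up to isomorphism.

Z_2

The degree sequence is [2, 2, 2, 1, 2, 1, 2, 2]; the two degree-1 vertices 3 and 5 are the ends of a path, so G = P_8. The only nontrivial automorphism of a path is the end-to-end reflection, so Aut(G) ≅ Z_2.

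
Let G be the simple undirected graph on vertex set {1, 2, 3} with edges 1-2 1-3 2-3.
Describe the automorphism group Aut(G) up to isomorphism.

the symmetric group on 3 letters

All 3 vertices are pairwise adjacent: G = K_3. Every bijection on the vertex set is an automorphism of K_3; hence Aut(K_3) ≅ S_3, order 6.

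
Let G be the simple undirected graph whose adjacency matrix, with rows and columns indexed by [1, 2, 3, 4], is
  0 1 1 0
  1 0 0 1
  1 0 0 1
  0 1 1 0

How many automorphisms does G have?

8

Every vertex has degree 2 and the graph is connected, so G is the 4-cycle C_4. C_4 has 4 rotations and 4 reflections, so Aut(C_4) ≅ D_4 of order 8.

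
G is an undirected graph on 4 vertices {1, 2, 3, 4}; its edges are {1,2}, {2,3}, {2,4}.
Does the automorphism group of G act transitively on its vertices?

No

Vertex 2 is the only vertex of degree 3, so every automorphism fixes it; G is not vertex-transitive.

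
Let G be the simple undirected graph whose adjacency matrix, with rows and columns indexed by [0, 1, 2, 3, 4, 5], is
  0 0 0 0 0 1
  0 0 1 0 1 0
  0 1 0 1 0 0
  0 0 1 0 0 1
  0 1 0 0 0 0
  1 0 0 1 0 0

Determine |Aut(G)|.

2

The degree sequence is [1, 2, 2, 2, 1, 2]; the two degree-1 vertices 0 and 4 are the ends of a path, so G = P_6. A path has exactly one nontrivial symmetry — reversal — giving Aut(G) of order 2.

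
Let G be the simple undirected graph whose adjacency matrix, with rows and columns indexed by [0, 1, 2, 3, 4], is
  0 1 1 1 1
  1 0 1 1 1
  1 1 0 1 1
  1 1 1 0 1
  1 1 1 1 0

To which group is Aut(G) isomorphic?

the symmetric group on 5 letters

All 5 vertices are pairwise adjacent: G = K_5. Any permutation of the 5 vertices preserves K_5, so Aut(K_5) = S_5 of order 5! = 120.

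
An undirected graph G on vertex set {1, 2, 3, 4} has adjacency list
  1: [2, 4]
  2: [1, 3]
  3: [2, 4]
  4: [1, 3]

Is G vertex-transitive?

Yes

G is 2-regular and bipartite on 2^2 = 4 vertices with girth 4; it is the hypercube graph Q_2. Aut(Q_2) consists of the signed permutations of the 2 coordinate axes: 2! permutations times 2^2 sign flips, so |Aut| = 2^2·2! = 8. Under this action every vertex can be carried to every other, so G is vertex-transitive.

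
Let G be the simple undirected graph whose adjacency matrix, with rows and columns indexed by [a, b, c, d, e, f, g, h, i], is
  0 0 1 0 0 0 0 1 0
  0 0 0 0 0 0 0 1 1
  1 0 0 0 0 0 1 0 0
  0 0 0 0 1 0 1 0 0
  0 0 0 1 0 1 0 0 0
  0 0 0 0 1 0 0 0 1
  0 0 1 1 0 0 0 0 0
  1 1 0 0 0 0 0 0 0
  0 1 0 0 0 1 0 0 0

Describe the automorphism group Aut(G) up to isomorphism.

G is 2-regular and connected on 9 vertices, i.e. the cycle C_9. The automorphisms of the 9-cycle are exactly the symmetries of a regular 9-gon: the dihedral group D_9, |D_9| = 18.

the dihedral group of order 18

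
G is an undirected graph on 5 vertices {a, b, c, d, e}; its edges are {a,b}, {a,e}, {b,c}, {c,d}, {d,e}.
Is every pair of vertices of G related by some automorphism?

Yes

G is 2-regular and connected on 5 vertices, i.e. the cycle C_5. C_5 has 5 rotations and 5 reflections, so Aut(C_5) ≅ D_5 of order 10. Under this action every vertex can be carried to every other, so G is vertex-transitive.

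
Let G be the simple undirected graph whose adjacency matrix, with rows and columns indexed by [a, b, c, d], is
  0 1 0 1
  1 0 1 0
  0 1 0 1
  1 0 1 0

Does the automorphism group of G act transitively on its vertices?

Yes

Every vertex has degree 2 and the graph is connected, so G is the 4-cycle C_4. The automorphisms of the 4-cycle are exactly the symmetries of a regular 4-gon: the dihedral group D_4, |D_4| = 8. This group acts transitively on the 4 vertices.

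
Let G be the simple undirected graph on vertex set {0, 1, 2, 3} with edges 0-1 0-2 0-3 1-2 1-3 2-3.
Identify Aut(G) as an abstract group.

Every vertex has degree 3, so G is the complete graph K_4. Every bijection on the vertex set is an automorphism of K_4; hence Aut(K_4) ≅ S_4, order 24.

the symmetric group on 4 letters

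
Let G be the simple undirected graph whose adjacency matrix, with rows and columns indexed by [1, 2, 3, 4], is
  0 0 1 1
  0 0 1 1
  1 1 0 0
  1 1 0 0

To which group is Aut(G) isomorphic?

G is 2-regular and bipartite on 2^2 = 4 vertices with girth 4; it is the hypercube graph Q_2. The symmetry group of the 2-cube is the hyperoctahedral group B_2 = Z_2 ≀ S_2, of order 2^2·2! = 8.

the dihedral group of order 8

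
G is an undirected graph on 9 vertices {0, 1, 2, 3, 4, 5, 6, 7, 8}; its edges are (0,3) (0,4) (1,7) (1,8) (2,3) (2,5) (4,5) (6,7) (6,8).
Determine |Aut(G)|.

80

G has two connected components, {0, 2, 3, 4, 5} and {1, 6, 7, 8}; each is 2-regular, so G = C_5 ⊔ C_4. The components are non-isomorphic (different sizes), so Aut(G) = Aut(C_5) × Aut(C_4) = D_5 × D_4 of order 10·8 = 80.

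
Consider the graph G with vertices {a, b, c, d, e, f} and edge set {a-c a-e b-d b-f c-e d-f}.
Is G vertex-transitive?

G has two connected components, {b, d, f} and {a, c, e}; each is 2-regular, so G = C_3 ⊔ C_3. With two isomorphic components, Aut(G) = Aut(C_3) ≀ S_2 = (D_3 × D_3) ⋊ Z_2: permute each cycle by D_3, then optionally swap the two cycles. Order 2·(2·3)² = 72. Under this action every vertex can be carried to every other, so G is vertex-transitive.

Yes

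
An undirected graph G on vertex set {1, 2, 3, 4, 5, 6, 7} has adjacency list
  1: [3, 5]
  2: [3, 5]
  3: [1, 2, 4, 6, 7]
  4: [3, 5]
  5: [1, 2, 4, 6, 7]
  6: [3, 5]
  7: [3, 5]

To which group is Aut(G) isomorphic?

S_5 × S_2

The vertices split by degree into {3, 5} (degree 5) and {1, 2, 4, 6, 7} (degree 2); every edge runs between the two parts, so G is the complete bipartite graph K_{2,5}. The parts have unequal sizes, so no automorphism swaps them; each part is permuted independently, giving S_5 × S_2 of order 5!·2! = 240.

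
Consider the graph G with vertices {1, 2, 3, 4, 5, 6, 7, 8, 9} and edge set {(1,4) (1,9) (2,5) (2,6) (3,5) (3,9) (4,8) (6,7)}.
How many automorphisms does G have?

The degree sequence is [2, 2, 2, 2, 2, 2, 1, 1, 2]; the two degree-1 vertices 7 and 8 are the ends of a path, so G = P_9. A path has exactly one nontrivial symmetry — reversal — giving Aut(G) of order 2.

2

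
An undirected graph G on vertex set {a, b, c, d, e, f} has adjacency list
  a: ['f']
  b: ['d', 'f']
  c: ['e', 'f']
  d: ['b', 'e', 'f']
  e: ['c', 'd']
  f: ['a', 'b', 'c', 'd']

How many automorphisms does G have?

Degrees alone do not determine every vertex (e.g. b and c both have degree 2), but their neighbour-degree multisets differ: N(b) has degrees [3, 4] while N(c) has degrees [2, 4]. Repeating this refinement separates all vertices, so the only automorphism is the identity.

1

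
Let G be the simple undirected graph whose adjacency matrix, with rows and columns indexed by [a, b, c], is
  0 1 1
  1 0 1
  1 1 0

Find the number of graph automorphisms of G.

6

Every vertex has degree 2, so G is the complete graph K_3. Every bijection on the vertex set is an automorphism of K_3; hence Aut(K_3) ≅ S_3, order 6.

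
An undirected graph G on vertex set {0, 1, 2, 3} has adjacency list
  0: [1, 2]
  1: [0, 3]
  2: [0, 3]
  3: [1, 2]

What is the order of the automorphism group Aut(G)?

8

G is 2-regular and bipartite with parts {1, 2} and {0, 3} (each part is independent and every cross-pair is an edge), so G = K_{2,2}. Each part can be permuted independently (S_2 × S_2) and the two equal-size parts can also be swapped, giving (S_2 × S_2) ⋊ Z_2 of order 2·(2!)² = 8.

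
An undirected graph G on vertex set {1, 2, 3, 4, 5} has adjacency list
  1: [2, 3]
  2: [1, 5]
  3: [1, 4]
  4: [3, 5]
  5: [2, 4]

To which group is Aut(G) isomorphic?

the dihedral group of order 10

G is 2-regular and connected on 5 vertices, i.e. the cycle C_5. The automorphisms of the 5-cycle are exactly the symmetries of a regular 5-gon: the dihedral group D_5, |D_5| = 10.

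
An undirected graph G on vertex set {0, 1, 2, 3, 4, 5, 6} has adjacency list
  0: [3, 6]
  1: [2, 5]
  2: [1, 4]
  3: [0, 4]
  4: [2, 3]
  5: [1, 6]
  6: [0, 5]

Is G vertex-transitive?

Yes

Every vertex has degree 2 and the graph is connected, so G is the 7-cycle C_7. C_7 has 7 rotations and 7 reflections, so Aut(C_7) ≅ D_7 of order 14. This group acts transitively on the 7 vertices.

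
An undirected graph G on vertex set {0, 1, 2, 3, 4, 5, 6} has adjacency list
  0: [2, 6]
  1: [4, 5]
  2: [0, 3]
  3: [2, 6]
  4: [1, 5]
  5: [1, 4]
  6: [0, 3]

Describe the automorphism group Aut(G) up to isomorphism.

G has two connected components, {0, 2, 3, 6} and {1, 4, 5}; each is 2-regular, so G = C_4 ⊔ C_3. The components are non-isomorphic (different sizes), so Aut(G) = Aut(C_4) × Aut(C_3) = D_4 × D_3 of order 8·6 = 48.

D_4 × D_3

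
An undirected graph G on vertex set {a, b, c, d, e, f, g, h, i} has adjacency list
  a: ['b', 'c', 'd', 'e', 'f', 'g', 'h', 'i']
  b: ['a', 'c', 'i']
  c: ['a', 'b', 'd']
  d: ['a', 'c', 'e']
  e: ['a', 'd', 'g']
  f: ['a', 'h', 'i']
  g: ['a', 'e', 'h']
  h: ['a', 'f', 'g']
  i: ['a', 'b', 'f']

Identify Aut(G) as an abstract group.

the dihedral group of order 16

Vertex a is the unique vertex of degree 8; the remaining 8 vertices each have degree 3 and induce a cycle, so G is the wheel on 9 vertices with hub a. Every automorphism fixes the hub and acts on the rim 8-cycle, so Aut(G) ≅ Aut(C_8) = D_8 of order 16.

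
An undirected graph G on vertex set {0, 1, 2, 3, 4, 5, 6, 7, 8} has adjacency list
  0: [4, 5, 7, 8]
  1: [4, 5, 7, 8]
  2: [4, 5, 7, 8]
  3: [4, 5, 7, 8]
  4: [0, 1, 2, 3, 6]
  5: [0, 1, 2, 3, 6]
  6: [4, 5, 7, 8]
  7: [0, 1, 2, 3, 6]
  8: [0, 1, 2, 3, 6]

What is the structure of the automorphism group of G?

The vertices split by degree into {4, 5, 7, 8} (degree 5) and {0, 1, 2, 3, 6} (degree 4); every edge runs between the two parts, so G is the complete bipartite graph K_{4,5}. Automorphisms preserve the bipartition setwise (since the parts differ in size) and act as S_5 × S_4 within it; |Aut| = 2880.

S_5 × S_4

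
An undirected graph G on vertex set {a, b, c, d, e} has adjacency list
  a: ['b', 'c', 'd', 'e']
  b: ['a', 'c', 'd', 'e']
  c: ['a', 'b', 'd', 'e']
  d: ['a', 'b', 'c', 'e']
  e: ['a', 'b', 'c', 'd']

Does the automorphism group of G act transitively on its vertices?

Yes

All 5 vertices are pairwise adjacent: G = K_5. Any permutation of the 5 vertices preserves K_5, so Aut(K_5) = S_5 of order 5! = 120. This group acts transitively on the 5 vertices.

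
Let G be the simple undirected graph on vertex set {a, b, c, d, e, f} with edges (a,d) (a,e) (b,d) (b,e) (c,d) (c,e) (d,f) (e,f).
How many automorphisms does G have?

The vertices split by degree into {d, e} (degree 4) and {a, b, c, f} (degree 2); every edge runs between the two parts, so G is the complete bipartite graph K_{2,4}. The parts have unequal sizes, so no automorphism swaps them; each part is permuted independently, giving S_2 × S_4 of order 2!·4! = 48.

48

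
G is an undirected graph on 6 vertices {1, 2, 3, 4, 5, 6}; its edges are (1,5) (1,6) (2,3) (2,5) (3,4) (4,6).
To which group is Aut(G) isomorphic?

D_6

Every vertex has degree 2 and the graph is connected, so G is the 6-cycle C_6. C_6 has 6 rotations and 6 reflections, so Aut(C_6) ≅ D_6 of order 12.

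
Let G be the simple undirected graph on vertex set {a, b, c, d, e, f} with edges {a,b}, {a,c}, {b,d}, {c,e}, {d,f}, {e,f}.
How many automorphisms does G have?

G is 2-regular and connected on 6 vertices, i.e. the cycle C_6. C_6 has 6 rotations and 6 reflections, so Aut(C_6) ≅ D_6 of order 12.

12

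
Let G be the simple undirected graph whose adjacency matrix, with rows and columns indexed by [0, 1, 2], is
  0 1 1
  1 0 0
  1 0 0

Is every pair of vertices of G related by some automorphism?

No

Vertex 0 is the only vertex of degree 2, so every automorphism fixes it; G is not vertex-transitive.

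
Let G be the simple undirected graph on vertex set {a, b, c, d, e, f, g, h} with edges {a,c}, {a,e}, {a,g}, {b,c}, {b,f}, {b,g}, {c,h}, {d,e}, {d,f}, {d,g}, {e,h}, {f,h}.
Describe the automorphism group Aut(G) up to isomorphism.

Z_2^3 ⋊ S_3

G is 3-regular and bipartite on 2^3 = 8 vertices with girth 4; it is the hypercube graph Q_3. The symmetry group of the 3-cube is the hyperoctahedral group B_3 = Z_2 ≀ S_3, of order 2^3·3! = 48.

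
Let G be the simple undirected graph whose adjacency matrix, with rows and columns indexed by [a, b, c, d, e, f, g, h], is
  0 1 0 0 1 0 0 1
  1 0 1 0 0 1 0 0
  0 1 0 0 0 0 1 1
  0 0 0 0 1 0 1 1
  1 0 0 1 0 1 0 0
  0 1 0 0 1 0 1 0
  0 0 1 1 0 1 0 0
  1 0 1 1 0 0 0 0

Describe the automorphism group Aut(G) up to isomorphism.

Z_2^3 ⋊ S_3

G is 3-regular and bipartite on 2^3 = 8 vertices with girth 4; it is the hypercube graph Q_3. The symmetry group of the 3-cube is the hyperoctahedral group B_3 = Z_2 ≀ S_3, of order 2^3·3! = 48.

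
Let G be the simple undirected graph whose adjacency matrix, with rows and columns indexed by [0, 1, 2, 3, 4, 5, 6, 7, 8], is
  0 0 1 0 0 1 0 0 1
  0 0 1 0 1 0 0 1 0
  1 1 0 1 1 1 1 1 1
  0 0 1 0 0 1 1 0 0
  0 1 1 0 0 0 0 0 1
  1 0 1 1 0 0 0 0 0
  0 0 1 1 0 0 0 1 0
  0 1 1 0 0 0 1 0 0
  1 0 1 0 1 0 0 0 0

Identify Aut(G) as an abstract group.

Vertex 2 is the unique vertex of degree 8; the remaining 8 vertices each have degree 3 and induce a cycle, so G is the wheel on 9 vertices with hub 2. With the hub fixed, the remaining symmetry is that of the rim cycle C_8, giving the dihedral group D_8.

the dihedral group of order 16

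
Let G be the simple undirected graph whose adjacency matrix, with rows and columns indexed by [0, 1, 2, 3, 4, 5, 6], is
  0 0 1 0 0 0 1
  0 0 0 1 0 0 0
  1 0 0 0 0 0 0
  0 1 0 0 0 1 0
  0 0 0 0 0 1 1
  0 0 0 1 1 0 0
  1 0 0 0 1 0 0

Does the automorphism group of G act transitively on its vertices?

No

Automorphisms preserve degree, but G has vertices of degree 1 and vertices of degree 2; no automorphism maps one to the other, so G is not vertex-transitive.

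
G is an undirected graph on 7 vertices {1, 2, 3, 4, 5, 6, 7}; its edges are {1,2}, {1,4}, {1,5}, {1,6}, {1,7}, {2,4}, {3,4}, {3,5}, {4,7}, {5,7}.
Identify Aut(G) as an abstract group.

1

Degrees alone do not determine every vertex (e.g. 2 and 3 both have degree 2), but their neighbour-degree multisets differ: N(2) has degrees [4, 5] while N(3) has degrees [3, 4]. Repeating this refinement separates all vertices, so the only automorphism is the identity.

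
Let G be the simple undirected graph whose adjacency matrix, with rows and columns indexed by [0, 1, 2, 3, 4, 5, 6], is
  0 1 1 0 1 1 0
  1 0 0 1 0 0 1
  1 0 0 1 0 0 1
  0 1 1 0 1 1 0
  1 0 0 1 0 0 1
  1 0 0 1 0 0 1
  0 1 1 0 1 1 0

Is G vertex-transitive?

No

Automorphisms preserve degree, but G has vertices of degree 3 and vertices of degree 4; no automorphism maps one to the other, so G is not vertex-transitive.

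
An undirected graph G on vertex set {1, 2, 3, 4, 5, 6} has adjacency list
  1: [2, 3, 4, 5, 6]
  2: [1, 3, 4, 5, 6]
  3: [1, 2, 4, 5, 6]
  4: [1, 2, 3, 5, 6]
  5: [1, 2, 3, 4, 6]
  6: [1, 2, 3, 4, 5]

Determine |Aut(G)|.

Every vertex has degree 5, so G is the complete graph K_6. Every bijection on the vertex set is an automorphism of K_6; hence Aut(K_6) ≅ S_6, order 720.

720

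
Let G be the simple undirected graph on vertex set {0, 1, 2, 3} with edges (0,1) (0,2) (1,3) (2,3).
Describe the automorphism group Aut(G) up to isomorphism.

the dihedral group of order 8

G is 2-regular and connected on 4 vertices, i.e. the cycle C_4. The automorphisms of the 4-cycle are exactly the symmetries of a regular 4-gon: the dihedral group D_4, |D_4| = 8.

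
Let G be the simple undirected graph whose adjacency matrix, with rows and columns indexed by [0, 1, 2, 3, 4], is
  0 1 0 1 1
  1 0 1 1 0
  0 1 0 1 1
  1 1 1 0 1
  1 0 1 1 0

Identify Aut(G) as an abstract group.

Vertex 3 is the unique vertex of degree 4; the remaining 4 vertices each have degree 3 and induce a cycle, so G is the wheel on 5 vertices with hub 3. Every automorphism fixes the hub and acts on the rim 4-cycle, so Aut(G) ≅ Aut(C_4) = D_4 of order 8.

the dihedral group of order 8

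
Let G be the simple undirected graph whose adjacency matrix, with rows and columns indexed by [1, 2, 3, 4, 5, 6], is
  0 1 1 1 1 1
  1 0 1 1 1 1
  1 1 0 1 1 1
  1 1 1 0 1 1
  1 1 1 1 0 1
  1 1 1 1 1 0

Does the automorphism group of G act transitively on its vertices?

Every vertex has degree 5, so G is the complete graph K_6. Any permutation of the 6 vertices preserves K_6, so Aut(K_6) = S_6 of order 6! = 720. Under this action every vertex can be carried to every other, so G is vertex-transitive.

Yes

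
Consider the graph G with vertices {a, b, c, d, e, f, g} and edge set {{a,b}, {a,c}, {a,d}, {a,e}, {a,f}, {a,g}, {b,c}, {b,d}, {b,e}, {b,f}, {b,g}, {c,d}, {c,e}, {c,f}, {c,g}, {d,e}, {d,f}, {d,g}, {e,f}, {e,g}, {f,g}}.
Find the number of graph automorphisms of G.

5040

Every vertex has degree 6, so G is the complete graph K_7. Any permutation of the 7 vertices preserves K_7, so Aut(K_7) = S_7 of order 7! = 5040.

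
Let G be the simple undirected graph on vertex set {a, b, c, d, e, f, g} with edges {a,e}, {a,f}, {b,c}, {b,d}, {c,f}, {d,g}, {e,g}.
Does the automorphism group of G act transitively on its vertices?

Yes

G is 2-regular and connected on 7 vertices, i.e. the cycle C_7. The automorphisms of the 7-cycle are exactly the symmetries of a regular 7-gon: the dihedral group D_7, |D_7| = 14. Under this action every vertex can be carried to every other, so G is vertex-transitive.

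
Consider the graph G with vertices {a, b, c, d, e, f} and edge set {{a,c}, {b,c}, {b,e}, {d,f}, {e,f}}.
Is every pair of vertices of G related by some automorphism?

Automorphisms preserve degree, but G has vertices of degree 1 and vertices of degree 2; no automorphism maps one to the other, so G is not vertex-transitive.

No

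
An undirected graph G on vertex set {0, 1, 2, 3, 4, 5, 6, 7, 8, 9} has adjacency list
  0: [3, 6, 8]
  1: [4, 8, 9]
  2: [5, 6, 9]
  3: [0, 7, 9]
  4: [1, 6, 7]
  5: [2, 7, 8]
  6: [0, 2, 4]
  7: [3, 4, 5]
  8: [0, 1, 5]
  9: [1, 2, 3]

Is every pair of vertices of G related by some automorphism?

G is 3-regular on 10 vertices with no triangles and no 4-cycles (girth 5): this is the Petersen graph. It is a classical fact that the Petersen graph has automorphism group S_5 (order 120), arising from its description as the Kneser graph K(5,2). This group acts transitively on the 10 vertices.

Yes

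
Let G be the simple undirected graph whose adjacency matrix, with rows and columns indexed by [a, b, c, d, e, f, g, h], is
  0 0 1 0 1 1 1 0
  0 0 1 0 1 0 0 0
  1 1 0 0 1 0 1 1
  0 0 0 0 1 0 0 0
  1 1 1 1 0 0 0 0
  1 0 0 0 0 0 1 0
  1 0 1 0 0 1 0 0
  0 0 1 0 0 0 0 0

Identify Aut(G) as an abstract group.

Degrees alone do not determine every vertex (e.g. a and e both have degree 4), but their neighbour-degree multisets differ: N(a) has degrees [2, 3, 4, 5] while N(e) has degrees [1, 2, 4, 5]. Repeating this refinement separates all vertices, so the only automorphism is the identity.

the trivial group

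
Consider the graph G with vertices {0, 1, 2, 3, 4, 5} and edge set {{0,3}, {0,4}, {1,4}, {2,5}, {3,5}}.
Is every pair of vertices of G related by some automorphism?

No

Automorphisms preserve degree, but G has vertices of degree 1 and vertices of degree 2; no automorphism maps one to the other, so G is not vertex-transitive.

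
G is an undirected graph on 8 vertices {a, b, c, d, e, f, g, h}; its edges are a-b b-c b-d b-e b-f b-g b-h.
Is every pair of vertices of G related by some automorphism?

No

Vertex b is the only vertex of degree 7, so every automorphism fixes it; G is not vertex-transitive.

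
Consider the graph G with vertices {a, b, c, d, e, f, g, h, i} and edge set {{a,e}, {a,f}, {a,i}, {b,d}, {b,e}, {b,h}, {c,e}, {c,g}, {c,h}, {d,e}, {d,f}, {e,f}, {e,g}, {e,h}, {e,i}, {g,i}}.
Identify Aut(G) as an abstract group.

Vertex e is the unique vertex of degree 8; the remaining 8 vertices each have degree 3 and induce a cycle, so G is the wheel on 9 vertices with hub e. Every automorphism fixes the hub and acts on the rim 8-cycle, so Aut(G) ≅ Aut(C_8) = D_8 of order 16.

the dihedral group of order 16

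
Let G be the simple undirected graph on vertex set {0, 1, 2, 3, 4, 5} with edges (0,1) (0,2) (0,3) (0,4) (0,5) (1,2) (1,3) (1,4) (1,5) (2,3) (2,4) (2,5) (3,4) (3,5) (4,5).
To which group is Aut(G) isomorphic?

Every vertex has degree 5, so G is the complete graph K_6. Any permutation of the 6 vertices preserves K_6, so Aut(K_6) = S_6 of order 6! = 720.

the symmetric group on 6 letters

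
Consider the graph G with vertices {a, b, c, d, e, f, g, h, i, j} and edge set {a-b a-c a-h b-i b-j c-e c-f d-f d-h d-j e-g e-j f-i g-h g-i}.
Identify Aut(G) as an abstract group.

G is 3-regular on 10 vertices with no triangles and no 4-cycles (girth 5): this is the Petersen graph. Viewing the Petersen graph as the Kneser graph K(5,2) — vertices are 2-subsets of {1,…,5}, edges join disjoint pairs — its automorphisms are exactly the permutations of the 5-element set, so Aut ≅ S_5 of order 120.

S_5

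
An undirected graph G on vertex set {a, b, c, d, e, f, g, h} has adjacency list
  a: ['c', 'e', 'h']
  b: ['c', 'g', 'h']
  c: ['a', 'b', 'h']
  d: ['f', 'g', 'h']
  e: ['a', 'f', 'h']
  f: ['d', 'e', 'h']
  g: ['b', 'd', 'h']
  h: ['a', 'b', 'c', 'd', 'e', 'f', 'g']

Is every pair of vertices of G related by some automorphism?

Vertex h is the only vertex of degree 7, so every automorphism fixes it; G is not vertex-transitive.

No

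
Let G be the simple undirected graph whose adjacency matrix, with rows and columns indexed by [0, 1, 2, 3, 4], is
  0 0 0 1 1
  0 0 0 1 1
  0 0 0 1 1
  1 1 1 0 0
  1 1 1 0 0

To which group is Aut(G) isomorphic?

S_3 × S_2

The vertices split by degree into {3, 4} (degree 3) and {0, 1, 2} (degree 2); every edge runs between the two parts, so G is the complete bipartite graph K_{2,3}. The parts have unequal sizes, so no automorphism swaps them; each part is permuted independently, giving S_3 × S_2 of order 3!·2! = 12.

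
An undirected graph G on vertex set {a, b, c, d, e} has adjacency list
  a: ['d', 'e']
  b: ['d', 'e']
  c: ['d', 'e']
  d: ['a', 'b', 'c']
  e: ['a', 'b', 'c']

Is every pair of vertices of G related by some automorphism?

Automorphisms preserve degree, but G has vertices of degree 2 and vertices of degree 3; no automorphism maps one to the other, so G is not vertex-transitive.

No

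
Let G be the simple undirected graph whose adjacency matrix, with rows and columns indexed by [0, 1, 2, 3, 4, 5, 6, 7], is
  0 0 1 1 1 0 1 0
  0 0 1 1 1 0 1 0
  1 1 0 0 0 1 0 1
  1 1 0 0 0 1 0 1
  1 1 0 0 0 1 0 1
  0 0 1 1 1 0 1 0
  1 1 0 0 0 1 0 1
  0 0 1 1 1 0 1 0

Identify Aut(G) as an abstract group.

S_4 ≀ Z_2

G is 4-regular and bipartite with parts {2, 3, 4, 6} and {0, 1, 5, 7} (each part is independent and every cross-pair is an edge), so G = K_{4,4}. Aut(K_{4,4}) is the wreath product S_4 ≀ Z_2: permute within each part, then optionally swap the parts; |Aut| = 2·(4!)² = 1152.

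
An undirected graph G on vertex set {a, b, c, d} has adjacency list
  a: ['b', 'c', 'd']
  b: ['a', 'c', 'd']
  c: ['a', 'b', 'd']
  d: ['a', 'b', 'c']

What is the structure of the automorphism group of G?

All 4 vertices are pairwise adjacent: G = K_4. Any permutation of the 4 vertices preserves K_4, so Aut(K_4) = S_4 of order 4! = 24.

the symmetric group on 4 letters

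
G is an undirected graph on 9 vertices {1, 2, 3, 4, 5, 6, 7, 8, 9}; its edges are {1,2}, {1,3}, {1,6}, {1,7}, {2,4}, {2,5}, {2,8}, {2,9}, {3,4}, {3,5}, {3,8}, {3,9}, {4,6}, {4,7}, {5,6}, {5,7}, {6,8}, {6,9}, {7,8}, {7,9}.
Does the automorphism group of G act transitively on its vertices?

No

Automorphisms preserve degree, but G has vertices of degree 4 and vertices of degree 5; no automorphism maps one to the other, so G is not vertex-transitive.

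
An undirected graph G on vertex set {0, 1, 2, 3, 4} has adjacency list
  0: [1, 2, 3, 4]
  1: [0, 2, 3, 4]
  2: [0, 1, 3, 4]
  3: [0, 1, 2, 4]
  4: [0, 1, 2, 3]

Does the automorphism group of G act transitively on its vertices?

All 5 vertices are pairwise adjacent: G = K_5. Every bijection on the vertex set is an automorphism of K_5; hence Aut(K_5) ≅ S_5, order 120. Under this action every vertex can be carried to every other, so G is vertex-transitive.

Yes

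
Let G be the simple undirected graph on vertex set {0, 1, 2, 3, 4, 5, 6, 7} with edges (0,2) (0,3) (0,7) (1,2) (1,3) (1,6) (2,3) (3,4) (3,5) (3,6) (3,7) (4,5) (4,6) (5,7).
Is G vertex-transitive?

No

Vertex 3 is the only vertex of degree 7, so every automorphism fixes it; G is not vertex-transitive.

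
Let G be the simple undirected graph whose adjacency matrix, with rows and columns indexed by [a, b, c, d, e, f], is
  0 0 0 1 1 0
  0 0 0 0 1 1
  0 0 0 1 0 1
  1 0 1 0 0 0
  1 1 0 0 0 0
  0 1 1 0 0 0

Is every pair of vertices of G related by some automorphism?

Yes

Every vertex has degree 2 and the graph is connected, so G is the 6-cycle C_6. The automorphisms of the 6-cycle are exactly the symmetries of a regular 6-gon: the dihedral group D_6, |D_6| = 12. Under this action every vertex can be carried to every other, so G is vertex-transitive.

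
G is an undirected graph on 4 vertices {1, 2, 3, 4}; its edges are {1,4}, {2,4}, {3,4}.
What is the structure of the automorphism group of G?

Vertex 4 has degree 3 and every other vertex has degree 1, so G is the star K_{1,3} with centre 4. The 3 leaves are pairwise interchangeable while the centre is fixed, giving Aut(G) = S_3.

the symmetric group on 3 letters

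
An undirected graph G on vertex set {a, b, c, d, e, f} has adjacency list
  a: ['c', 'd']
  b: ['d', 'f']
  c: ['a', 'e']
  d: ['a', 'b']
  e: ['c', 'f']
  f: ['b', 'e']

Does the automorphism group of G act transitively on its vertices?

Yes

G is 2-regular and connected on 6 vertices, i.e. the cycle C_6. C_6 has 6 rotations and 6 reflections, so Aut(C_6) ≅ D_6 of order 12. This group acts transitively on the 6 vertices.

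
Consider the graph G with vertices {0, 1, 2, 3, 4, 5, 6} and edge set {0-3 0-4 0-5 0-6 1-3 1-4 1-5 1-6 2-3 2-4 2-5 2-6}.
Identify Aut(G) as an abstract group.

The vertices split by degree into {0, 1, 2} (degree 4) and {3, 4, 5, 6} (degree 3); every edge runs between the two parts, so G is the complete bipartite graph K_{3,4}. Automorphisms preserve the bipartition setwise (since the parts differ in size) and act as S_4 × S_3 within it; |Aut| = 144.

S_4 × S_3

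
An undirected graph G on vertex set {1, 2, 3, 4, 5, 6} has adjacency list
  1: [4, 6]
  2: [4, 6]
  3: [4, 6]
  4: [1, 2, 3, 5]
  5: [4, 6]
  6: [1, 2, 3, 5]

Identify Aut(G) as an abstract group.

The vertices split by degree into {4, 6} (degree 4) and {1, 2, 3, 5} (degree 2); every edge runs between the two parts, so G is the complete bipartite graph K_{2,4}. Automorphisms preserve the bipartition setwise (since the parts differ in size) and act as S_2 × S_4 within it; |Aut| = 48.

S_2 × S_4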